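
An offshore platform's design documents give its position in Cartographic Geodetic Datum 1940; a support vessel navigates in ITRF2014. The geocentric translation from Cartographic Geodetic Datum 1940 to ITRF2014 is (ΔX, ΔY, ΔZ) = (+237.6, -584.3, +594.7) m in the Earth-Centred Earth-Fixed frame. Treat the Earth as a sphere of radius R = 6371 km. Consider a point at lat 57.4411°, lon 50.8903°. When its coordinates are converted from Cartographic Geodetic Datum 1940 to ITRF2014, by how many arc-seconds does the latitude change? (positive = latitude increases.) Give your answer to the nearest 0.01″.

sin φ = 0.842839, cos φ = 0.538166, sin λ = 0.775940, cos λ = 0.630807.
North component: ΔN = −sin φ cos λ·ΔX − sin φ sin λ·ΔY + cos φ·ΔZ = −(0.842839)(0.630807)(237.6) − (0.842839)(0.775940)(-584.3) + (0.538166)(594.7) = 575.85 m.
1° of latitude spans πR/180 = 111195 m, so Δφ = 575.85 / 111195 × 3600 = 18.643″.

Δφ = 18.64″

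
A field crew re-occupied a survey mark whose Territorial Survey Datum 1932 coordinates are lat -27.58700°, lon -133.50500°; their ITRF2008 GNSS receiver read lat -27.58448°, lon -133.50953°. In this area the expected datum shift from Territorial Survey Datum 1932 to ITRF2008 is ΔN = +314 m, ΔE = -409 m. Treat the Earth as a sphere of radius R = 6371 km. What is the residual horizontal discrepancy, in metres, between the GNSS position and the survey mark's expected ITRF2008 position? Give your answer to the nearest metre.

Observed coordinate differences: Δφ = +0.00252°, Δλ = -0.00453°.
Converting to metres (1° lat = 111195 m, cos φ = 0.886309): observed ΔN = 280.2 m, observed ΔE = -446.4 m.
Subtracting the expected shift leaves a residual of 280.2 − (314) = -33.8 m north and -446.4 − (-409) = -37.4 m east.
Residual distance = √((-33.8)² + (-37.4)²) = 50.4 m.

50 m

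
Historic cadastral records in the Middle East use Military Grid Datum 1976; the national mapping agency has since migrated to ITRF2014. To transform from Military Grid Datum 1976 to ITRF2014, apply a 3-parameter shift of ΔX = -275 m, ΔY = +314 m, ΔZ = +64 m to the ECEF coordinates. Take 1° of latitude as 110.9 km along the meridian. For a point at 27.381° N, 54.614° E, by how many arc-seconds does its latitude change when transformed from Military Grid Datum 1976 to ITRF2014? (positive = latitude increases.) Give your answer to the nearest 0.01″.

sin φ = 0.459905, cos φ = 0.887968, sin λ = 0.815269, cos λ = 0.579082.
North component: ΔN = −sin φ cos λ·ΔX − sin φ sin λ·ΔY + cos φ·ΔZ = −(0.459905)(0.579082)(-275) − (0.459905)(0.815269)(314) + (0.887968)(64) = 12.34 m.
1° of latitude spans 110900 m, so Δφ = 12.34 / 110900 × 3600 = 0.400″.

Δφ = 0.40″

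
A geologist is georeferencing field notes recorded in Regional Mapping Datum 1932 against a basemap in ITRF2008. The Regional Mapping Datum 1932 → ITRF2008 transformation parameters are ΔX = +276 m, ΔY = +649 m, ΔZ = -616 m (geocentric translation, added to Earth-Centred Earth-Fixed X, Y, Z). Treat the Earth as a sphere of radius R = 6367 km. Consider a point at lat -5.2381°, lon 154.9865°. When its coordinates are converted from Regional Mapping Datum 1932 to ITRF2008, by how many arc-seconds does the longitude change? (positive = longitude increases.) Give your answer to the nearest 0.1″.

sin φ = -0.091295, cos φ = 0.995824, sin λ = 0.422832, cos λ = -0.906208.
East component: ΔE = −sin λ·ΔX + cos λ·ΔY = −(0.422832)(276) + (-0.906208)(649) = -704.83 m.
1° of latitude spans πR/180 = 111125 m; at latitude φ, 1° of longitude spans that × cos φ = 110661.0 m, so Δλ = -704.83 / 110661.0 × 3600 = -22.929″.

Δλ = -22.9″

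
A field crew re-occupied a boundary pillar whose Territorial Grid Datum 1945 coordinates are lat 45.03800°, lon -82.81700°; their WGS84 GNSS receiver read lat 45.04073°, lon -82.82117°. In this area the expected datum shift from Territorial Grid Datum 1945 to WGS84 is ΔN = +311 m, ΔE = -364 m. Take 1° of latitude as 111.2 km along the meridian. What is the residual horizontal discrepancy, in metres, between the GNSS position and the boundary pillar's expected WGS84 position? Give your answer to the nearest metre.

37 m

Observed coordinate differences: Δφ = +0.00273°, Δλ = -0.00417°.
Converting to metres (1° lat = 111200 m, cos φ = 0.706638): observed ΔN = 303.6 m, observed ΔE = -327.7 m.
Subtracting the expected shift leaves a residual of 303.6 − (311) = -7.4 m north and -327.7 − (-364) = 36.3 m east.
Residual distance = √((-7.4)² + 36.3²) = 37.1 m.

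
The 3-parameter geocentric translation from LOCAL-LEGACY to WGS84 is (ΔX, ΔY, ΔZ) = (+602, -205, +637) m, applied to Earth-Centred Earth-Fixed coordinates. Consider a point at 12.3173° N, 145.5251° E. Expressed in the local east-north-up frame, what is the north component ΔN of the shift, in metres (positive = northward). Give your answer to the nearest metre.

ΔN = 753 m

The local north axis is (−sin φ cos λ, −sin φ sin λ, cos φ), giving ΔN = 105.868 + 24.754 + 622.337 = 752.96 m.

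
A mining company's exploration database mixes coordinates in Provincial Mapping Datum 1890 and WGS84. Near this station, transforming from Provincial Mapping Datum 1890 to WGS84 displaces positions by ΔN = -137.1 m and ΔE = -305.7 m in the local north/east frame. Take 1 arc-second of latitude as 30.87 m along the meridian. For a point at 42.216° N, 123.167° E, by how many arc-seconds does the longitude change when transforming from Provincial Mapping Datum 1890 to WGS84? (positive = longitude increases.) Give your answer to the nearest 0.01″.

Δλ = -13.37″

At latitude 42.216°, cos φ = 0.740617.
1″ of longitude at this latitude = 30.87 × cos φ = 22.8628 m, so Δλ = -305.7 / 22.8628 = -13.371″.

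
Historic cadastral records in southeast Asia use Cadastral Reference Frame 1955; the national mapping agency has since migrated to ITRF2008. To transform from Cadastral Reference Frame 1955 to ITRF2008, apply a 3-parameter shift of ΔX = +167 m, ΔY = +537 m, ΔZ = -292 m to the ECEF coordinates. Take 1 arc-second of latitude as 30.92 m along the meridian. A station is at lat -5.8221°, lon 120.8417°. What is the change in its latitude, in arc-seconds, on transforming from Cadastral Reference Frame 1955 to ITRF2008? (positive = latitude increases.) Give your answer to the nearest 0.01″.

Δφ = -8.16″

sin φ = -0.101440, cos φ = 0.994842, sin λ = 0.858587, cos λ = -0.512668.
North component: ΔN = −sin φ cos λ·ΔX − sin φ sin λ·ΔY + cos φ·ΔZ = −(-0.101440)(-0.512668)(167) − (-0.101440)(0.858587)(537) + (0.994842)(-292) = -252.41 m.
1° of latitude spans 3600 × 30.92 = 111312 m, so Δφ = -252.41 / 111312 × 3600 = -8.163″.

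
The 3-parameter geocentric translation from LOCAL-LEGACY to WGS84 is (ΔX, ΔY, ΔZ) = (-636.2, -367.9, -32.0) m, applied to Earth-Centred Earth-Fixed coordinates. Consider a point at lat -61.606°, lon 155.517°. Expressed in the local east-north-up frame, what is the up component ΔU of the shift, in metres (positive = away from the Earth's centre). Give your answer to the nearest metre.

ΔU = 231 m

The local up (radial) axis is (cos φ cos λ, cos φ sin λ, sin φ), giving ΔU = 275.331 − 72.503 + 28.150 = 230.98 m.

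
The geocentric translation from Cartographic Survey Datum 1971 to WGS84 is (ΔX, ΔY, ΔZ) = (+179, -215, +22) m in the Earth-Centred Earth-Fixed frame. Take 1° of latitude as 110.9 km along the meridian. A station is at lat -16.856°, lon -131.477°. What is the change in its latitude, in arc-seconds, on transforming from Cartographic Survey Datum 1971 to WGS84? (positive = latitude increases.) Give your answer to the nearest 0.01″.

Δφ = 1.08″

sin φ = -0.289967, cos φ = 0.957037, sin λ = -0.749222, cos λ = -0.662319.
North component: ΔN = −sin φ cos λ·ΔX − sin φ sin λ·ΔY + cos φ·ΔZ = −(-0.289967)(-0.662319)(179) − (-0.289967)(-0.749222)(-215) + (0.957037)(22) = 33.39 m.
1° of latitude spans 110900 m, so Δφ = 33.39 / 110900 × 3600 = 1.084″.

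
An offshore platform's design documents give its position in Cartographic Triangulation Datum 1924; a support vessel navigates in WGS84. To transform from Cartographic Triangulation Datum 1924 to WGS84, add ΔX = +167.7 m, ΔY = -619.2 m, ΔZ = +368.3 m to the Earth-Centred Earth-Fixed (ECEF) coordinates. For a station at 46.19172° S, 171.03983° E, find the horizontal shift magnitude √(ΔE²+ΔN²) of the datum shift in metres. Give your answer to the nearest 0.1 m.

589.2 m

The local east axis at (φ, λ) is (−sin λ, cos λ, 0), so ΔE = −sin(171.03983°)·167.7 + cos(171.03983°)·(-619.2) = 585.52 m.
The local north axis is (−sin φ cos λ, −sin φ sin λ, cos φ), giving ΔN = -119.546 − 69.596 + 254.955 = 65.81 m.
Horizontal magnitude = √(ΔE² + ΔN²) = √(585.52² + 65.81²) = 589.21 m.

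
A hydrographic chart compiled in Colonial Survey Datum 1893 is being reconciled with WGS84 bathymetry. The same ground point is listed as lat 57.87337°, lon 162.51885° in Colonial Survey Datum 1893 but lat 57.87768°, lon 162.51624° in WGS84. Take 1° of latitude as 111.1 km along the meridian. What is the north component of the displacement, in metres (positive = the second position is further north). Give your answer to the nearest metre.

Δφ = 57.87768° − 57.87337° = +0.00431°; Δλ = 162.51624° − 162.51885° = -0.00261°.
ΔN = Δφ × 111100 = 478.8 m; ΔE = Δλ × 111100 × cos(57.87337°) = -0.00261 × 111100 × 0.531792 = -154.2 m.

ΔN = 479 m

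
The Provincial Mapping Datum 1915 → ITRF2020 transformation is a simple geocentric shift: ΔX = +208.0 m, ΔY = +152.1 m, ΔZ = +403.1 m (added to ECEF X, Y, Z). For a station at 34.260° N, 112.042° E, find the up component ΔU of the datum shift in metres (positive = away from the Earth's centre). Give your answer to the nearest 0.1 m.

ΔU = 278.9 m

At φ = 34.260°, λ = 112.042°: sin φ = 0.562949, cos φ = 0.826492, sin λ = 0.926909, cos λ = -0.375286.
ΔU = cos φ cos λ·ΔX + cos φ sin λ·ΔY + sin φ·ΔZ = (0.826492)(-0.375286)(208.0) + (0.826492)(0.926909)(152.1) + (0.562949)(403.1) = 278.93 m.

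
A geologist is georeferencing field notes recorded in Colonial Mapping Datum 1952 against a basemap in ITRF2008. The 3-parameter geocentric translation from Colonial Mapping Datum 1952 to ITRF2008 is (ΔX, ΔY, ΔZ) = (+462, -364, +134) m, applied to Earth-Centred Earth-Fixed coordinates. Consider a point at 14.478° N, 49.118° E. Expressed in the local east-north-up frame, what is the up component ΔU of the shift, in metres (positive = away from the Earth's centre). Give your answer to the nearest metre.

At φ = 14.478°, λ = 49.118°: sin φ = 0.250008, cos φ = 0.968244, sin λ = 0.756059, cos λ = 0.654503.
ΔU = cos φ cos λ·ΔX + cos φ sin λ·ΔY + sin φ·ΔZ = (0.968244)(0.654503)(462) + (0.968244)(0.756059)(-364) + (0.250008)(134) = 59.81 m.

ΔU = 60 m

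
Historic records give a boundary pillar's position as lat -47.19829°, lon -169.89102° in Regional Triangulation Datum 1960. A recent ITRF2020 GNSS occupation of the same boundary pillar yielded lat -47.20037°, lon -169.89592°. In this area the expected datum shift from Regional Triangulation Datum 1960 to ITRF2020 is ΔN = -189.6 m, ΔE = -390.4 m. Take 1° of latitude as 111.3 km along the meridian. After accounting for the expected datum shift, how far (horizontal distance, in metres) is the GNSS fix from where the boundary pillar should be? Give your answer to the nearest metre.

46 m

Observed coordinate differences: Δφ = -0.00208°, Δλ = -0.00490°.
Converting to metres (1° lat = 111300 m, cos φ = 0.679463): observed ΔN = -231.5 m, observed ΔE = -370.6 m.
Subtracting the expected shift leaves a residual of -231.5 − (-189.6) = -41.9 m north and -370.6 − (-390.4) = 19.8 m east.
Residual distance = √((-41.9)² + 19.8²) = 46.4 m.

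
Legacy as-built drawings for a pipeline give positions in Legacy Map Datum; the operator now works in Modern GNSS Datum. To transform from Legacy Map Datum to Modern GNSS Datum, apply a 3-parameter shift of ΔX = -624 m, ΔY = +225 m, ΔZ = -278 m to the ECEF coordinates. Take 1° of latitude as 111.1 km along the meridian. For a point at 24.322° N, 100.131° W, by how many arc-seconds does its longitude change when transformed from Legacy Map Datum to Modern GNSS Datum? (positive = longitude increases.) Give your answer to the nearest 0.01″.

sin φ = 0.411864, cos φ = 0.911245, sin λ = -0.984408, cos λ = -0.175899.
East component: ΔE = −sin λ·ΔX + cos λ·ΔY = −(-0.984408)(-624) + (-0.175899)(225) = -653.85 m.
1° of latitude spans 111100 m; at latitude φ, 1° of longitude spans that × cos φ = 101239.3 m, so Δλ = -653.85 / 101239.3 × 3600 = -23.250″.

Δλ = -23.25″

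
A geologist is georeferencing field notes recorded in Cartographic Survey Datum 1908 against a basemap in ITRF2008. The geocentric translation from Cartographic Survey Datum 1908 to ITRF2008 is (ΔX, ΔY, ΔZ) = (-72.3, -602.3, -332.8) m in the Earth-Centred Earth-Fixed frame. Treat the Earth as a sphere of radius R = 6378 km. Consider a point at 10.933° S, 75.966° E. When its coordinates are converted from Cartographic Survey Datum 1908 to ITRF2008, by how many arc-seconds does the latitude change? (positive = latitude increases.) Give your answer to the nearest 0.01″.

Δφ = -14.26″

sin φ = -0.189661, cos φ = 0.981850, sin λ = 0.970152, cos λ = 0.242498.
North component: ΔN = −sin φ cos λ·ΔX − sin φ sin λ·ΔY + cos φ·ΔZ = −(-0.189661)(0.242498)(-72.3) − (-0.189661)(0.970152)(-602.3) + (0.981850)(-332.8) = -440.91 m.
1° of latitude spans πR/180 = 111317 m, so Δφ = -440.91 / 111317 × 3600 = -14.259″.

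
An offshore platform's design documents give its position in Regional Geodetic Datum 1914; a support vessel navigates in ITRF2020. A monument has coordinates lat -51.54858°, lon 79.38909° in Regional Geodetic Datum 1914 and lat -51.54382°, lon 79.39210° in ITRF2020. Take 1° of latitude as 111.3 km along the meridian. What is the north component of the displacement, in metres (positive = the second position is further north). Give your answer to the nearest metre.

ΔN = 530 m

Δφ = -51.54382° − -51.54858° = +0.00476°; Δλ = 79.39210° − 79.38909° = +0.00301°.
ΔN = Δφ × 111300 = 529.8 m; ΔE = Δλ × 111300 × cos(-51.54858°) = +0.00301 × 111300 × 0.621851 = 208.3 m.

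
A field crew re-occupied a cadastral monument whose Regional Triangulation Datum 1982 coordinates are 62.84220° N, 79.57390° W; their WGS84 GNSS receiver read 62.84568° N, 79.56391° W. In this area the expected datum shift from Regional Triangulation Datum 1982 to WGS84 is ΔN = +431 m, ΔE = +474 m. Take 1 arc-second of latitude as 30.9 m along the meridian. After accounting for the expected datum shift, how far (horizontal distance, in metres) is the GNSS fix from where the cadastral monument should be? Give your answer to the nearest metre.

Observed coordinate differences: Δφ = +0.00348°, Δλ = +0.00999°.
Converting to metres (1° lat = 111240 m, cos φ = 0.456443): observed ΔN = 387.1 m, observed ΔE = 507.2 m.
Subtracting the expected shift leaves a residual of 387.1 − (431) = -43.9 m north and 507.2 − (474) = 33.2 m east.
Residual distance = √((-43.9)² + 33.2²) = 55.1 m.

55 m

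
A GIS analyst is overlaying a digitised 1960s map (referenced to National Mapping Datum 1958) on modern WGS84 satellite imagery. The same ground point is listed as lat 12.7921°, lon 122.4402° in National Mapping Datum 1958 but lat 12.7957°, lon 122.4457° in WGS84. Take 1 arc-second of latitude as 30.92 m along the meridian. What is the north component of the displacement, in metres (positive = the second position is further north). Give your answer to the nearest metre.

Δφ = 12.7957° − 12.7921° = +0.0036°; Δλ = 122.4457° − 122.4402° = +0.0055°.
1° of latitude = 3600 × 30.92 = 111312 m.
ΔN = Δφ × 111312 = 400.7 m; ΔE = Δλ × 111312 × cos(12.7921°) = +0.0055 × 111312 × 0.975180 = 597.0 m.

ΔN = 401 m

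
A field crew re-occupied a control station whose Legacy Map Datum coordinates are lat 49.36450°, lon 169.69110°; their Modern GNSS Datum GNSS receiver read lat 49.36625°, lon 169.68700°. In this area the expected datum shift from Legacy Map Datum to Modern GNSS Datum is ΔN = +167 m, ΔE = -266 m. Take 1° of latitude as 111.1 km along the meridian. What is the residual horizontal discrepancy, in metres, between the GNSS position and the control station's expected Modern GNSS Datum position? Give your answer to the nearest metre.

41 m

Observed coordinate differences: Δφ = +0.00175°, Δλ = -0.00410°.
Converting to metres (1° lat = 111100 m, cos φ = 0.651245): observed ΔN = 194.4 m, observed ΔE = -296.6 m.
Subtracting the expected shift leaves a residual of 194.4 − (167) = 27.4 m north and -296.6 − (-266) = -30.6 m east.
Residual distance = √(27.4² + (-30.6)²) = 41.1 m.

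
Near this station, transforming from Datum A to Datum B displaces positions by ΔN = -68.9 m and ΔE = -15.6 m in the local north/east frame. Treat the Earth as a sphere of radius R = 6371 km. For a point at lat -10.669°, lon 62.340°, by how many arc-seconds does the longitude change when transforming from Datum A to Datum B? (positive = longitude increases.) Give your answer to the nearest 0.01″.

At latitude -10.669°, cos φ = 0.982713.
One radian of longitude at latitude φ spans R cos φ, so Δλ = ΔE / (R cos φ) = -15.6 / (6371000 × 0.982713) = -2.4917e-06 rad = -0.514″.

Δλ = -0.51″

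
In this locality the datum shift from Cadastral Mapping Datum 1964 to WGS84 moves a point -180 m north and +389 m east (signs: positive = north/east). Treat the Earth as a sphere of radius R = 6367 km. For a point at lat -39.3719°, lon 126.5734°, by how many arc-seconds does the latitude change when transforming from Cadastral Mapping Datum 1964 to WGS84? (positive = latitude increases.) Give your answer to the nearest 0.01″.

Δφ = -5.83″

On a sphere of radius R, 1 rad of latitude = R, so Δφ = ΔN / R = -180.0 / 6367000 = -2.8271e-05 rad = -5.831″.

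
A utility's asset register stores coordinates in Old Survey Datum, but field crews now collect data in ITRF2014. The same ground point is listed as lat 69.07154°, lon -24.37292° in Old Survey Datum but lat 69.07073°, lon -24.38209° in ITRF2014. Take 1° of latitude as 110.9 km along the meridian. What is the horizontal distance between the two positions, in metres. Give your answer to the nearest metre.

374 m

Δφ = 69.07073° − 69.07154° = -0.00081°; Δλ = -24.38209° − -24.37292° = -0.00917°.
ΔN = Δφ × 110900 = -89.8 m; ΔE = Δλ × 110900 × cos(69.07154°) = -0.00917 × 110900 × 0.357202 = -363.3 m.
Distance = √(ΔE² + ΔN²) = √((-363.3)² + (-89.8)²) = 374.2 m.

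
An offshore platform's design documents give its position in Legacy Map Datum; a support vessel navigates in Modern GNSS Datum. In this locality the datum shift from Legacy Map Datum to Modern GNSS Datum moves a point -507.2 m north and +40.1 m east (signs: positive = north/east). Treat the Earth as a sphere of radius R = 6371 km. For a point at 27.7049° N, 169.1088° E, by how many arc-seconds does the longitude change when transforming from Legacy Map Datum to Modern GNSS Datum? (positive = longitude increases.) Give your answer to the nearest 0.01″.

Δλ = 1.47″

At latitude 27.7049°, cos φ = 0.885354.
One radian of longitude at latitude φ spans R cos φ, so Δλ = ΔE / (R cos φ) = 40.1 / (6371000 × 0.885354) = 7.1092e-06 rad = 1.466″.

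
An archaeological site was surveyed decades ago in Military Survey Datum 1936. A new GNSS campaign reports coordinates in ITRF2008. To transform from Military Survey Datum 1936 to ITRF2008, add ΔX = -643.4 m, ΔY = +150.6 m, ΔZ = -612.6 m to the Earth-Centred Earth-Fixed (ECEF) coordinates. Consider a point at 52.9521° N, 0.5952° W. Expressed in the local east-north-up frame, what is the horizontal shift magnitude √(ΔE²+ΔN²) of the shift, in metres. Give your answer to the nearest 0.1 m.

204.8 m

At φ = 52.9521°, λ = -0.5952°: sin φ = 0.798132, cos φ = 0.602482, sin λ = -0.010388, cos λ = 0.999946.
ΔE = −sin λ·ΔX + cos λ·ΔY = −(-0.010388)·(-643.4) + (0.999946)·(150.6) = 143.91 m.
ΔN = −sin φ cos λ·ΔX − sin φ sin λ·ΔY + cos φ·ΔZ = −(0.798132)(0.999946)(-643.4) − (0.798132)(-0.010388)(150.6) + (0.602482)(-612.6) = 145.66 m.
Horizontal magnitude = √(ΔE² + ΔN²) = √(143.91² + 145.66²) = 204.76 m.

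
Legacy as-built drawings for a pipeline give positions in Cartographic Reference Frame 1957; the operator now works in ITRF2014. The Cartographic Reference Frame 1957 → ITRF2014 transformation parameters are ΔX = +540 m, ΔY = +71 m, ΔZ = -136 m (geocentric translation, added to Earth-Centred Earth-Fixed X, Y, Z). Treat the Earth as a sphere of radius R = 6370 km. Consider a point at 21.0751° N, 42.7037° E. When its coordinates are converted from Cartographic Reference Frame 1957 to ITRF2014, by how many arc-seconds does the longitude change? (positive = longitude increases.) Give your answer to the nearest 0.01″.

sin φ = 0.359591, cos φ = 0.933110, sin λ = 0.678207, cos λ = 0.734871.
East component: ΔE = −sin λ·ΔX + cos λ·ΔY = −(0.678207)(540) + (0.734871)(71) = -314.06 m.
1° of latitude spans πR/180 = 111177 m; at latitude φ, 1° of longitude spans that × cos φ = 103740.8 m, so Δλ = -314.06 / 103740.8 × 3600 = -10.898″.

Δλ = -10.90″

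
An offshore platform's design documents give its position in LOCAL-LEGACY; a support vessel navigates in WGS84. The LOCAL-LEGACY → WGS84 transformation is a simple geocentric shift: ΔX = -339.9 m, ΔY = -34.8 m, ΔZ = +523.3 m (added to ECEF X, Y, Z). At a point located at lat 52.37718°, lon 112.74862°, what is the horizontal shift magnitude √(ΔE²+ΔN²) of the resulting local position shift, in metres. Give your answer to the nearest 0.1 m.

The local east axis at (φ, λ) is (−sin λ, cos λ, 0), so ΔE = −sin(112.74862°)·(-339.9) + cos(112.74862°)·(-34.8) = 326.92 m.
The local north axis is (−sin φ cos λ, −sin φ sin λ, cos φ), giving ΔN = -104.103 + 25.419 + 319.454 = 240.77 m.
Horizontal magnitude = √(ΔE² + ΔN²) = √(326.92² + 240.77²) = 406.01 m.

406.0 m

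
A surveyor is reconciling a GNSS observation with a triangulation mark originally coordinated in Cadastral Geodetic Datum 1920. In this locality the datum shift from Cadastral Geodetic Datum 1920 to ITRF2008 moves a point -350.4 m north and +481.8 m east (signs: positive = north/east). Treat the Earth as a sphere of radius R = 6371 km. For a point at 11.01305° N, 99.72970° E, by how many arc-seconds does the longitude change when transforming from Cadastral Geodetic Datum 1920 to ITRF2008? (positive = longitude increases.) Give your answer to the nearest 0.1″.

At latitude 11.01305°, cos φ = 0.981584.
One radian of longitude at latitude φ spans R cos φ, so Δλ = ΔE / (R cos φ) = 481.8 / (6371000 × 0.981584) = 7.7043e-05 rad = 15.891″.

Δλ = 15.9″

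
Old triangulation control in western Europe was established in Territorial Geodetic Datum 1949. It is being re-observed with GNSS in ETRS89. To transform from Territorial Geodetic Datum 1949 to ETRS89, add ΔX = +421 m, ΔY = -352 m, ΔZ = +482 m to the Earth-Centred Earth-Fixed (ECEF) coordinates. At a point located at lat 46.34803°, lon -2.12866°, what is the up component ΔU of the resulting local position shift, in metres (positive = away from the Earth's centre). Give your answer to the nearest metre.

At φ = 46.34803°, λ = -2.12866°: sin φ = 0.723546, cos φ = 0.690276, sin λ = -0.037144, cos λ = 0.999310.
ΔU = cos φ cos λ·ΔX + cos φ sin λ·ΔY + sin φ·ΔZ = (0.690276)(0.999310)(421) + (0.690276)(-0.037144)(-352) + (0.723546)(482) = 648.18 m.

ΔU = 648 m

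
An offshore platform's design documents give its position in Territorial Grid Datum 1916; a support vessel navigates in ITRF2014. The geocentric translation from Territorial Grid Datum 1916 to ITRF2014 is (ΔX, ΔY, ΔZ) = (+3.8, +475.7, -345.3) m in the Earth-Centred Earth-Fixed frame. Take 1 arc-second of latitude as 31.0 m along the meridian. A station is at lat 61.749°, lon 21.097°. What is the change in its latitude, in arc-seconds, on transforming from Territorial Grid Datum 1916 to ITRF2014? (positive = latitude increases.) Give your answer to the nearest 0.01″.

sin φ = 0.880882, cos φ = 0.473335, sin λ = 0.359948, cos λ = 0.932972.
North component: ΔN = −sin φ cos λ·ΔX − sin φ sin λ·ΔY + cos φ·ΔZ = −(0.880882)(0.932972)(3.8) − (0.880882)(0.359948)(475.7) + (0.473335)(-345.3) = -317.40 m.
1° of latitude spans 3600 × 31.00 = 111600 m, so Δφ = -317.40 / 111600 × 3600 = -10.239″.

Δφ = -10.24″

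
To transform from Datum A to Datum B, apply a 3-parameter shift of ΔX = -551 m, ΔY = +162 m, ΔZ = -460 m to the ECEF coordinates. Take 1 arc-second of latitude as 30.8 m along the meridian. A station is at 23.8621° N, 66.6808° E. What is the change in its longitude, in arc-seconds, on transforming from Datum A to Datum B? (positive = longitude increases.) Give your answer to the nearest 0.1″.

Δλ = 20.2″

sin φ = 0.404537, cos φ = 0.914522, sin λ = 0.918314, cos λ = 0.395853.
East component: ΔE = −sin λ·ΔX + cos λ·ΔY = −(0.918314)(-551) + (0.395853)(162) = 570.12 m.
1° of latitude spans 3600 × 30.80 = 110880 m; at latitude φ, 1° of longitude spans that × cos φ = 101402.2 m, so Δλ = 570.12 / 101402.2 × 3600 = 20.240″.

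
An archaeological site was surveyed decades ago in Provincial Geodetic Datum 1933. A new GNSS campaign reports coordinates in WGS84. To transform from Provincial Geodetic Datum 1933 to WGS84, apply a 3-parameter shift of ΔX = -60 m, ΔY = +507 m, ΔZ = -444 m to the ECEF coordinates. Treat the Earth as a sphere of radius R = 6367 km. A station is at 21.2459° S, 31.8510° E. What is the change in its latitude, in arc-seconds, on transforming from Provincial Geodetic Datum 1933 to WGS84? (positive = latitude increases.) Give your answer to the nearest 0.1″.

sin φ = -0.362371, cos φ = 0.932034, sin λ = 0.527712, cos λ = 0.849423.
North component: ΔN = −sin φ cos λ·ΔX − sin φ sin λ·ΔY + cos φ·ΔZ = −(-0.362371)(0.849423)(-60) − (-0.362371)(0.527712)(507) + (0.932034)(-444) = -335.34 m.
1° of latitude spans πR/180 = 111125 m, so Δφ = -335.34 / 111125 × 3600 = -10.864″.

Δφ = -10.9″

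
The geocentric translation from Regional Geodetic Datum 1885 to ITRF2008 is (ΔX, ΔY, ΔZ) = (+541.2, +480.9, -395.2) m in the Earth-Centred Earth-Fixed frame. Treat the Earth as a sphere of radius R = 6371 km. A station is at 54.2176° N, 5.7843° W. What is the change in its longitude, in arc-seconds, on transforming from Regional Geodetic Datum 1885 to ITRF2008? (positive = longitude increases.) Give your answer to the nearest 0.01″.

sin φ = 0.811243, cos φ = 0.584709, sin λ = -0.100784, cos λ = 0.994908.
East component: ΔE = −sin λ·ΔX + cos λ·ΔY = −(-0.100784)(541.2) + (0.994908)(480.9) = 533.00 m.
1° of latitude spans πR/180 = 111195 m; at latitude φ, 1° of longitude spans that × cos φ = 65016.6 m, so Δλ = 533.00 / 65016.6 × 3600 = 29.512″.

Δλ = 29.51″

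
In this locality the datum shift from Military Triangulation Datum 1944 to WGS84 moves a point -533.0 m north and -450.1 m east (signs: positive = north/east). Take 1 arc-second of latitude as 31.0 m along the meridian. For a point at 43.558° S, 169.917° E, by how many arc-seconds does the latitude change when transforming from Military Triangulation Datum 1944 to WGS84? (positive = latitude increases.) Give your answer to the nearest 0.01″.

1″ of latitude = 31.00 m, so Δφ = -533.0 / 31.00 = -17.194″.

Δφ = -17.19″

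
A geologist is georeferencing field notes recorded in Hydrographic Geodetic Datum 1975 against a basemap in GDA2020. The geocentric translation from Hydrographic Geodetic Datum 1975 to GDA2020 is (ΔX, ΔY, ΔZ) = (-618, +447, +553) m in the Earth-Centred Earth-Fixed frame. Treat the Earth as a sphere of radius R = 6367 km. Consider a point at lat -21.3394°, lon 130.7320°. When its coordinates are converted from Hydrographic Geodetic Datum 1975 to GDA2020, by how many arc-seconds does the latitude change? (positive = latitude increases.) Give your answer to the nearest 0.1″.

sin φ = -0.363892, cos φ = 0.931441, sin λ = 0.757770, cos λ = -0.652522.
North component: ΔN = −sin φ cos λ·ΔX − sin φ sin λ·ΔY + cos φ·ΔZ = −(-0.363892)(-0.652522)(-618) − (-0.363892)(0.757770)(447) + (0.931441)(553) = 785.09 m.
1° of latitude spans πR/180 = 111125 m, so Δφ = 785.09 / 111125 × 3600 = 25.434″.

Δφ = 25.4″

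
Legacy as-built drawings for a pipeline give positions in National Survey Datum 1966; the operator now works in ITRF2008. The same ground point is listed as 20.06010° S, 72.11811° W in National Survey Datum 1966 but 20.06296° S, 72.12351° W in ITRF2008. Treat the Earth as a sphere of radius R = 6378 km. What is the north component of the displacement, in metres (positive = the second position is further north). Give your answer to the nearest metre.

Δφ = -20.06296° − -20.06010° = -0.00286°; Δλ = -72.12351° − -72.11811° = -0.00540°.
1° along a meridian = πR/180 = 111317 m.
ΔN = Δφ × 111317 = -318.4 m; ΔE = Δλ × 111317 × cos(-20.06010°) = -0.00540 × 111317 × 0.939333 = -564.6 m.

ΔN = -318 m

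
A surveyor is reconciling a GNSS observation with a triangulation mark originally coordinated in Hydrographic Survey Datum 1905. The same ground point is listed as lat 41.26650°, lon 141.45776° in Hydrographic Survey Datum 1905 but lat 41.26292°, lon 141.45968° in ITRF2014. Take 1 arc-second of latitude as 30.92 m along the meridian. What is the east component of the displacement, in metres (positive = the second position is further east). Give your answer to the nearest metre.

Δφ = 41.26292° − 41.26650° = -0.00358°; Δλ = 141.45968° − 141.45776° = +0.00192°.
1° of latitude = 3600 × 30.92 = 111312 m.
ΔN = Δφ × 111312 = -398.5 m; ΔE = Δλ × 111312 × cos(41.26650°) = +0.00192 × 111312 × 0.751650 = 160.6 m.

ΔE = 161 m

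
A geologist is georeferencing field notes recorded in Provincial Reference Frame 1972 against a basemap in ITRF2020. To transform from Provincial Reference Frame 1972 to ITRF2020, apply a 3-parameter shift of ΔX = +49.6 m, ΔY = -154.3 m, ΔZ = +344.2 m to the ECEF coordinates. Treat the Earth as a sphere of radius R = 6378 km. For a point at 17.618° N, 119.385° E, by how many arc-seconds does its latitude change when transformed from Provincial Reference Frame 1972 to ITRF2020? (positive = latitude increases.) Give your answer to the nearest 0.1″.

Δφ = 12.2″

sin φ = 0.302669, cos φ = 0.953096, sin λ = 0.871342, cos λ = -0.490676.
North component: ΔN = −sin φ cos λ·ΔX − sin φ sin λ·ΔY + cos φ·ΔZ = −(0.302669)(-0.490676)(49.6) − (0.302669)(0.871342)(-154.3) + (0.953096)(344.2) = 376.12 m.
1° of latitude spans πR/180 = 111317 m, so Δφ = 376.12 / 111317 × 3600 = 12.164″.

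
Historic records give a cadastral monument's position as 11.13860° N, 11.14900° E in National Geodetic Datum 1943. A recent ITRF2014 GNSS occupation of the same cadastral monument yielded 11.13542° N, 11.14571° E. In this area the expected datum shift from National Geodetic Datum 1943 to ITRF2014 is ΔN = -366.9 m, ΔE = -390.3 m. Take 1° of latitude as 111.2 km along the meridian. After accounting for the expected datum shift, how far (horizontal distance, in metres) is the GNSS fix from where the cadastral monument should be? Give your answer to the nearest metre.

34 m

Observed coordinate differences: Δφ = -0.00318°, Δλ = -0.00329°.
Converting to metres (1° lat = 111200 m, cos φ = 0.981163): observed ΔN = -353.6 m, observed ΔE = -359.0 m.
Subtracting the expected shift leaves a residual of -353.6 − (-366.9) = 13.3 m north and -359.0 − (-390.3) = 31.3 m east.
Residual distance = √(13.3² + 31.3²) = 34.0 m.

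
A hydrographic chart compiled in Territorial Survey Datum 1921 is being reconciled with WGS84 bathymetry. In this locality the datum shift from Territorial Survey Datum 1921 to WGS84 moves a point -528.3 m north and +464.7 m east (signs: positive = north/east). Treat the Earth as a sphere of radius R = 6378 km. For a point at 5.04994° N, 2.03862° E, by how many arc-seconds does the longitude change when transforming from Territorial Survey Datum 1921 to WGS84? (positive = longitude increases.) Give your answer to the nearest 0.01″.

At latitude 5.04994°, cos φ = 0.996118.
One radian of longitude at latitude φ spans R cos φ, so Δλ = ΔE / (R cos φ) = 464.7 / (6378000 × 0.996118) = 7.3144e-05 rad = 15.087″.

Δλ = 15.09″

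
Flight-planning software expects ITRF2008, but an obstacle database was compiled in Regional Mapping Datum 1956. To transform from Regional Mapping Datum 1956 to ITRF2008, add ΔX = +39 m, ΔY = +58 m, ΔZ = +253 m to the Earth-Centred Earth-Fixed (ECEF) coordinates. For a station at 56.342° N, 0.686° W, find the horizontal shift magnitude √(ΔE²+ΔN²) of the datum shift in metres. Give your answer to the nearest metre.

The local east axis at (φ, λ) is (−sin λ, cos λ, 0), so ΔE = −sin(-0.686°)·39 + cos(-0.686°)·58 = 58.46 m.
The local north axis is (−sin φ cos λ, −sin φ sin λ, cos φ), giving ΔN = -32.460 + 0.578 + 140.221 = 108.34 m.
Horizontal magnitude = √(ΔE² + ΔN²) = √(58.46² + 108.34²) = 123.11 m.

123 m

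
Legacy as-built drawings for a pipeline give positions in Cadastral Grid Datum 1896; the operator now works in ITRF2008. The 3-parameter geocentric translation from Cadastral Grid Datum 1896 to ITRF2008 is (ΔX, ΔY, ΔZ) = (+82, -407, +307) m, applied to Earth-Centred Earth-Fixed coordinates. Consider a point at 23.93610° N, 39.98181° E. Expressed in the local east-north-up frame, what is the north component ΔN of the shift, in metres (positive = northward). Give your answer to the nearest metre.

ΔN = 361 m

At φ = 23.93610°, λ = 39.98181°: sin φ = 0.405718, cos φ = 0.913999, sin λ = 0.642544, cos λ = 0.766248.
ΔN = −sin φ cos λ·ΔX − sin φ sin λ·ΔY + cos φ·ΔZ = −(0.405718)(0.766248)(82) − (0.405718)(0.642544)(-407) + (0.913999)(307) = 361.21 m.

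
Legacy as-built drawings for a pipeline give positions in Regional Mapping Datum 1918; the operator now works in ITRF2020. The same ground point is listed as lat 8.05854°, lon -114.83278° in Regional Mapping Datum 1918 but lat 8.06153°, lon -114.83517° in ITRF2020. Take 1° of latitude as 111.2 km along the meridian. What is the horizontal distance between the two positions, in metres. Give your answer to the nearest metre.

424 m

Δφ = 8.06153° − 8.05854° = +0.00299°; Δλ = -114.83517° − -114.83278° = -0.00239°.
ΔN = Δφ × 111200 = 332.5 m; ΔE = Δλ × 111200 × cos(8.05854°) = -0.00239 × 111200 × 0.990125 = -263.1 m.
Distance = √(ΔE² + ΔN²) = √((-263.1)² + 332.5²) = 424.0 m.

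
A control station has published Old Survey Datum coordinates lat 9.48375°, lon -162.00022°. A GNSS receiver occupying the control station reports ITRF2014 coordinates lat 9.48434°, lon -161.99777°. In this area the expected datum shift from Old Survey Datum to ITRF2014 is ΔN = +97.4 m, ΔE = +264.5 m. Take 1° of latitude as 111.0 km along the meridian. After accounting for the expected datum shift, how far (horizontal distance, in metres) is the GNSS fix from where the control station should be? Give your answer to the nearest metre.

Observed coordinate differences: Δφ = +0.00059°, Δλ = +0.00245°.
Converting to metres (1° lat = 111000 m, cos φ = 0.986332): observed ΔN = 65.5 m, observed ΔE = 268.2 m.
Subtracting the expected shift leaves a residual of 65.5 − (97.4) = -31.9 m north and 268.2 − (264.5) = 3.7 m east.
Residual distance = √((-31.9)² + 3.7²) = 32.1 m.

32 m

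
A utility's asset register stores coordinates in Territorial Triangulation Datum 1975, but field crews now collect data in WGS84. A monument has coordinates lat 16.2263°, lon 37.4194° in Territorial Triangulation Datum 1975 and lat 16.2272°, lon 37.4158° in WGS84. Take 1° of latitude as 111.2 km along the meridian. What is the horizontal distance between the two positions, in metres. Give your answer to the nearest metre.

397 m

Δφ = 16.2272° − 16.2263° = +0.0009°; Δλ = 37.4158° − 37.4194° = -0.0036°.
ΔN = Δφ × 111200 = 100.1 m; ΔE = Δλ × 111200 × cos(16.2263°) = -0.0036 × 111200 × 0.960166 = -384.4 m.
Distance = √(ΔE² + ΔN²) = √((-384.4)² + 100.1²) = 397.2 m.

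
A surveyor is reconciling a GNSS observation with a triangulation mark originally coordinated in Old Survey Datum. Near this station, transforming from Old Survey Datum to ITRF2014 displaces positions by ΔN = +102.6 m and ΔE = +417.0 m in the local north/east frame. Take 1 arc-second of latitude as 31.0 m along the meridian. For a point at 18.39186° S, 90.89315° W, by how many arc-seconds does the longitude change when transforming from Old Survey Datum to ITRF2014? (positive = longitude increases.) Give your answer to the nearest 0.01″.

Δλ = 14.18″

At latitude -18.39186°, cos φ = 0.948921.
1″ of longitude at this latitude = 31.00 × cos φ = 29.4165 m, so Δλ = 417.0 / 29.4165 = 14.176″.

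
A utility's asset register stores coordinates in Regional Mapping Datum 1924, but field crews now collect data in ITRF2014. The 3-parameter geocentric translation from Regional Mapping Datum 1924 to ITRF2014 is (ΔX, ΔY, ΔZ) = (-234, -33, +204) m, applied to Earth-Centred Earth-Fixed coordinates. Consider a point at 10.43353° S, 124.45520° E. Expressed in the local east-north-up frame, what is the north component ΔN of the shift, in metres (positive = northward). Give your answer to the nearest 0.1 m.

ΔN = 219.7 m

At φ = -10.43353°, λ = 124.45520°: sin φ = -0.181095, cos φ = 0.983466, sin λ = 0.824569, cos λ = -0.565762.
ΔN = −sin φ cos λ·ΔX − sin φ sin λ·ΔY + cos φ·ΔZ = −(-0.181095)(-0.565762)(-234) − (-0.181095)(0.824569)(-33) + (0.983466)(204) = 219.67 m.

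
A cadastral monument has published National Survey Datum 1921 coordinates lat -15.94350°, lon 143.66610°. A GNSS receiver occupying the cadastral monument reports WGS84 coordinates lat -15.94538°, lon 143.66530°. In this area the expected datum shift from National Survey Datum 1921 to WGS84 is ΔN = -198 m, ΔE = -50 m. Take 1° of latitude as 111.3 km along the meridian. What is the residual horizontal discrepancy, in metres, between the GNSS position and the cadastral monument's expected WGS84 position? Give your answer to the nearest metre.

Observed coordinate differences: Δφ = -0.00188°, Δλ = -0.00080°.
Converting to metres (1° lat = 111300 m, cos φ = 0.961533): observed ΔN = -209.2 m, observed ΔE = -85.6 m.
Subtracting the expected shift leaves a residual of -209.2 − (-198) = -11.2 m north and -85.6 − (-50) = -35.6 m east.
Residual distance = √((-11.2)² + (-35.6)²) = 37.3 m.

37 m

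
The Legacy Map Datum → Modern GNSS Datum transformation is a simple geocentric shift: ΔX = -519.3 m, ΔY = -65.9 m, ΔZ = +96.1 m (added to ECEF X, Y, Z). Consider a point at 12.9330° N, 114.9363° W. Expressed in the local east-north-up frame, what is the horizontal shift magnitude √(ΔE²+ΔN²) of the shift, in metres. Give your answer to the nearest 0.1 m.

The local east axis at (φ, λ) is (−sin λ, cos λ, 0), so ΔE = −sin(-114.9363°)·(-519.3) + cos(-114.9363°)·(-65.9) = -443.11 m.
The local north axis is (−sin φ cos λ, −sin φ sin λ, cos φ), giving ΔN = -49.002 − 13.374 + 93.662 = 31.29 m.
Horizontal magnitude = √(ΔE² + ΔN²) = √((-443.11)² + 31.29²) = 444.21 m.

444.2 m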